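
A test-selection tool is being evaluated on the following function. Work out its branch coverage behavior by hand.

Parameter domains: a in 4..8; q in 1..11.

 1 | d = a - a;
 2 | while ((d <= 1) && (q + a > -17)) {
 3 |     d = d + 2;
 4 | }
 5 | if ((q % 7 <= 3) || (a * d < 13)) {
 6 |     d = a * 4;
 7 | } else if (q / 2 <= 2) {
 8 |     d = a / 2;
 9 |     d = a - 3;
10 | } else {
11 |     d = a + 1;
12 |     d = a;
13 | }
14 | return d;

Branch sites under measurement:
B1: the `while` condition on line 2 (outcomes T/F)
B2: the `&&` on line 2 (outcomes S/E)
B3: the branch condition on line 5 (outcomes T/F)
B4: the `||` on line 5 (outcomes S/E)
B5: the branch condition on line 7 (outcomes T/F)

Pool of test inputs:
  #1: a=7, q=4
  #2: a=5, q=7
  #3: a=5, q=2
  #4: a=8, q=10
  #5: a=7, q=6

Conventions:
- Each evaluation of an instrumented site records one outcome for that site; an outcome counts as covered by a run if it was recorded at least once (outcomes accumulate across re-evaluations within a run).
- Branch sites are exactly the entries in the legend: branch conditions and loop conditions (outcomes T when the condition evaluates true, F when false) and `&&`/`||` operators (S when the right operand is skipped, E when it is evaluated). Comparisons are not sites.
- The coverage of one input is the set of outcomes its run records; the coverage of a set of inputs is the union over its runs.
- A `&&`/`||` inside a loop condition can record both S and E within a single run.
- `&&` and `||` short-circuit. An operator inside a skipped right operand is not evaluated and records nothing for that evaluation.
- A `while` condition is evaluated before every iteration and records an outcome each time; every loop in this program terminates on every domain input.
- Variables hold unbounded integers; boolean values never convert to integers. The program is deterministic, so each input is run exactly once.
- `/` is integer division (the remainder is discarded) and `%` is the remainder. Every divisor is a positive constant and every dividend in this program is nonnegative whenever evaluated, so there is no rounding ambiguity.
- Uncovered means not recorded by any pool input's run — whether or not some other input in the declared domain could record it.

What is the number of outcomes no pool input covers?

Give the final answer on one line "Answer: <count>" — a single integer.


input #1 (a=7, q=4): events B2->E, B1->T, B2->S, B1->F, B4->E, B3->F, B5->T; covers B1=T, B1=F, B2=S, B2=E, B3=F, B4=E, B5=T
input #2 (a=5, q=7): events B2->E, B1->T, B2->S, B1->F, B4->S, B3->T; covers B1=T, B1=F, B2=S, B2=E, B3=T, B4=S
input #3 (a=5, q=2): events B2->E, B1->T, B2->S, B1->F, B4->S, B3->T; covers B1=T, B1=F, B2=S, B2=E, B3=T, B4=S
input #4 (a=8, q=10): events B2->E, B1->T, B2->S, B1->F, B4->S, B3->T; covers B1=T, B1=F, B2=S, B2=E, B3=T, B4=S
input #5 (a=7, q=6): events B2->E, B1->T, B2->S, B1->F, B4->E, B3->F, B5->F; covers B1=T, B1=F, B2=S, B2=E, B3=F, B4=E, B5=F
union over the pool: B1=T, B1=F, B2=S, B2=E, B3=T, B3=F, B4=S, B4=E, B5=T, B5=F
uncovered (0 of 10): none
Answer: 0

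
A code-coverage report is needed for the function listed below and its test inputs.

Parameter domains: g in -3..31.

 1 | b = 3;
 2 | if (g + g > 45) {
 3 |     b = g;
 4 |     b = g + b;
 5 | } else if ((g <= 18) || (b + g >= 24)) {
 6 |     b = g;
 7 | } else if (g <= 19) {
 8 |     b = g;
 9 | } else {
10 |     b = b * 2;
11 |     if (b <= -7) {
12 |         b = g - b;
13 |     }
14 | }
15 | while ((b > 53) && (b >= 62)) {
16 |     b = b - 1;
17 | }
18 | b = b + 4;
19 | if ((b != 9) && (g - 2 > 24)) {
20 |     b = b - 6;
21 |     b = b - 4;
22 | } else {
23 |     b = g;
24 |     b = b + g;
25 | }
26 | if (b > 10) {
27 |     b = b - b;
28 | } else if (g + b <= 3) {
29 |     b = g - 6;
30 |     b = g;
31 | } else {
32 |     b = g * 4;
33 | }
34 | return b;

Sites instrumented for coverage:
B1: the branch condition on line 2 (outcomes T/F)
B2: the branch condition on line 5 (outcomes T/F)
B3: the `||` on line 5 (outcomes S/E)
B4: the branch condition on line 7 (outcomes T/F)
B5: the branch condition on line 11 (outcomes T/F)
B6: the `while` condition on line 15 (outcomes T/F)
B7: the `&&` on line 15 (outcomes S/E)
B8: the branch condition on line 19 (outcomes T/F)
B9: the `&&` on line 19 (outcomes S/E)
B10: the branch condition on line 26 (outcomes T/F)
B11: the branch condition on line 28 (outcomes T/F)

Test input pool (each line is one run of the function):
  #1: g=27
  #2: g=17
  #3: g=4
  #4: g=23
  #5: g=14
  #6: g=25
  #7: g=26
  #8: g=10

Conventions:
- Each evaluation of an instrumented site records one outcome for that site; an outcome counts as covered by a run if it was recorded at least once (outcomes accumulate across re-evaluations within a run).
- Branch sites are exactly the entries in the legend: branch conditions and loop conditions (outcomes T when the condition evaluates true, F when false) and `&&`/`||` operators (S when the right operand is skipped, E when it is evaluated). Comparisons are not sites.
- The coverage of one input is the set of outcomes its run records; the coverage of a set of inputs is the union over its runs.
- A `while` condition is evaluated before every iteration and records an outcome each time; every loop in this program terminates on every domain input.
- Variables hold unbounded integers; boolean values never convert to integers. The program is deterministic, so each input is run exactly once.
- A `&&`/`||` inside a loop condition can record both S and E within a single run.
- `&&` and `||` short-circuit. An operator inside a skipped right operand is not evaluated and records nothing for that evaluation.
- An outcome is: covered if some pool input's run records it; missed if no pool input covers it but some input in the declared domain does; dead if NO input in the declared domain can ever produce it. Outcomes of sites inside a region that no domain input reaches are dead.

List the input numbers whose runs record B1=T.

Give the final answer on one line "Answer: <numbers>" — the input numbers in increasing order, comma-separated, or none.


input #1 (g=27): hits B1=T
input #2 (g=17): never hits B1=T
input #3 (g=4): never hits B1=T
input #4 (g=23): hits B1=T
input #5 (g=14): never hits B1=T
input #6 (g=25): hits B1=T
input #7 (g=26): hits B1=T
input #8 (g=10): never hits B1=T
Answer: 1, 4, 6, 7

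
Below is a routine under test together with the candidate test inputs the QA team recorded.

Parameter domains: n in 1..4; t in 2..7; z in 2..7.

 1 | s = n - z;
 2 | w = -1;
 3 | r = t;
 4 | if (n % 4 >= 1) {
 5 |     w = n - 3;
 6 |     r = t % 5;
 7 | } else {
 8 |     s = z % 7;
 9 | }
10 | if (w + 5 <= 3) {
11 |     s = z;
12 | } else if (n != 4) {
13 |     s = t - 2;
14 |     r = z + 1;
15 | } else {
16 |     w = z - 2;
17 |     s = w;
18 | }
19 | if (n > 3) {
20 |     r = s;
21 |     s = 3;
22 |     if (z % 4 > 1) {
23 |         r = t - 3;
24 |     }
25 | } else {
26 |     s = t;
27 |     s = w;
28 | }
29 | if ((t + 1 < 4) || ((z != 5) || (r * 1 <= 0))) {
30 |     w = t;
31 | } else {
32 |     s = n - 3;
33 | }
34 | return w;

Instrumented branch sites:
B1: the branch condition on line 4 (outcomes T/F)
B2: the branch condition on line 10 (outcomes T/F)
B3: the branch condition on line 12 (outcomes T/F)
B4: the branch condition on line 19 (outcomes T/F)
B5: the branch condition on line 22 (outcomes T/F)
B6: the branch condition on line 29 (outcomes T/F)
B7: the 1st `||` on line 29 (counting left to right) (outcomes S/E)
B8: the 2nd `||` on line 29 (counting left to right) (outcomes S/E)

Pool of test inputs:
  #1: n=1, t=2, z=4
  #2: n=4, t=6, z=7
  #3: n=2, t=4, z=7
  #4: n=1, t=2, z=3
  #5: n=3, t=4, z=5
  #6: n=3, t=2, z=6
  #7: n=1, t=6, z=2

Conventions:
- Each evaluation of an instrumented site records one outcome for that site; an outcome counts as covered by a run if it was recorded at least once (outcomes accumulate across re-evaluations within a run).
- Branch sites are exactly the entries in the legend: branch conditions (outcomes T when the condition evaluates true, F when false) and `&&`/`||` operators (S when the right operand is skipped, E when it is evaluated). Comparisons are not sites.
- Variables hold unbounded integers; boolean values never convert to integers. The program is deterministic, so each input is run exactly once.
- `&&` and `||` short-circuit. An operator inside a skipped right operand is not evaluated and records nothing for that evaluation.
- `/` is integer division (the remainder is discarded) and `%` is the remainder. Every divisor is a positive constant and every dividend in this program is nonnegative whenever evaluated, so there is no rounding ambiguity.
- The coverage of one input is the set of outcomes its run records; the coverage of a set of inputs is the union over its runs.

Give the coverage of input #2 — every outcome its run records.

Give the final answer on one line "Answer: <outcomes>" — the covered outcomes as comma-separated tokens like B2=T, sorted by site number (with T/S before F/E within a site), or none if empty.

Simulating input #2 (n=4, t=6, z=7) step by step:
  B1->F, B2->F, B3->F, B4->T, B5->T, B7->E, B8->S, B6->T
as a set, this run covers: B1=F, B2=F, B3=F, B4=T, B5=T, B6=T, B7=E, B8=S

Answer: B1=F, B2=F, B3=F, B4=T, B5=T, B6=T, B7=E, B8=S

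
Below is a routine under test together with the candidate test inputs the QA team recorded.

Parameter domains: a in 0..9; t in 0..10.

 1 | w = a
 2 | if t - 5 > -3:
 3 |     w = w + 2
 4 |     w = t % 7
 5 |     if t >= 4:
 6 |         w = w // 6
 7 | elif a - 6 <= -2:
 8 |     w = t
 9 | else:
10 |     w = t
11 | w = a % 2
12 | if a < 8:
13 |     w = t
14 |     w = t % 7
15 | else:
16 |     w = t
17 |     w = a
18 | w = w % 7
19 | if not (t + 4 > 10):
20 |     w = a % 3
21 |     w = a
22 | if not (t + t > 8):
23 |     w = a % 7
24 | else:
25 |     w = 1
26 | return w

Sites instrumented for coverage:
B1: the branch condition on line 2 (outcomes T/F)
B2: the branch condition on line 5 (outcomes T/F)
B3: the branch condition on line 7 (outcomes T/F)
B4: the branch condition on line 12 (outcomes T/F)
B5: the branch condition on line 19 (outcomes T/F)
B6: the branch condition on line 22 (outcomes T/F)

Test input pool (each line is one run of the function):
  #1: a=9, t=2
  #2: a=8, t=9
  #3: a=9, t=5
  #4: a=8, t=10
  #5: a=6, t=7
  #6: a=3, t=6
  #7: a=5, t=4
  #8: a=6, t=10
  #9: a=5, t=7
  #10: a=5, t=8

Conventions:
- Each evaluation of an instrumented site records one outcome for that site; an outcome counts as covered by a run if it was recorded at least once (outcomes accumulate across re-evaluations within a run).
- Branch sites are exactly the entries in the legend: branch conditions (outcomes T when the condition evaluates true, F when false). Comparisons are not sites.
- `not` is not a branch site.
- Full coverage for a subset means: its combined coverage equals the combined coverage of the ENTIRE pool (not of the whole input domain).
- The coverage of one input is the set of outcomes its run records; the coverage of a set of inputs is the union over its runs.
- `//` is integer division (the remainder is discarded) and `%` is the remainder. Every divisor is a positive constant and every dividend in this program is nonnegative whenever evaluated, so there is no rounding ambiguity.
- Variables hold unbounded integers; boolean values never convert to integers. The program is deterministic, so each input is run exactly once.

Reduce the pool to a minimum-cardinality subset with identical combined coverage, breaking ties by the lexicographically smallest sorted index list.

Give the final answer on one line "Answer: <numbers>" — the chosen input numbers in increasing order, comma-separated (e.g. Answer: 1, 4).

run #1 (a=9, t=2) runs B1->F, B3->F, B4->F, B5->T, B6->T; records B1=F, B3=F, B4=F, B5=T, B6=T
run #2 (a=8, t=9) runs B1->T, B2->T, B4->F, B5->F, B6->F; records B1=T, B2=T, B4=F, B5=F, B6=F
run #3 (a=9, t=5) runs B1->T, B2->T, B4->F, B5->T, B6->F; records B1=T, B2=T, B4=F, B5=T, B6=F
run #4 (a=8, t=10) runs B1->T, B2->T, B4->F, B5->F, B6->F; records B1=T, B2=T, B4=F, B5=F, B6=F
run #5 (a=6, t=7) runs B1->T, B2->T, B4->T, B5->F, B6->F; records B1=T, B2=T, B4=T, B5=F, B6=F
run #6 (a=3, t=6) runs B1->T, B2->T, B4->T, B5->T, B6->F; records B1=T, B2=T, B4=T, B5=T, B6=F
run #7 (a=5, t=4) runs B1->T, B2->T, B4->T, B5->T, B6->T; records B1=T, B2=T, B4=T, B5=T, B6=T
run #8 (a=6, t=10) runs B1->T, B2->T, B4->T, B5->F, B6->F; records B1=T, B2=T, B4=T, B5=F, B6=F
run #9 (a=5, t=7) runs B1->T, B2->T, B4->T, B5->F, B6->F; records B1=T, B2=T, B4=T, B5=F, B6=F
run #10 (a=5, t=8) runs B1->T, B2->T, B4->T, B5->F, B6->F; records B1=T, B2=T, B4=T, B5=F, B6=F
the full pool covers 10 outcomes: B1=T, B1=F, B2=T, B3=F, B4=T, B4=F, B5=T, B5=F, B6=T, B6=F
checked all size-1 subsets: none covers 10 outcomes (max 5/10)
inputs {1, 5} (size 2) cover everything; no size-2 subset with a lexicographically smaller index list covers all 10

Answer: 1, 5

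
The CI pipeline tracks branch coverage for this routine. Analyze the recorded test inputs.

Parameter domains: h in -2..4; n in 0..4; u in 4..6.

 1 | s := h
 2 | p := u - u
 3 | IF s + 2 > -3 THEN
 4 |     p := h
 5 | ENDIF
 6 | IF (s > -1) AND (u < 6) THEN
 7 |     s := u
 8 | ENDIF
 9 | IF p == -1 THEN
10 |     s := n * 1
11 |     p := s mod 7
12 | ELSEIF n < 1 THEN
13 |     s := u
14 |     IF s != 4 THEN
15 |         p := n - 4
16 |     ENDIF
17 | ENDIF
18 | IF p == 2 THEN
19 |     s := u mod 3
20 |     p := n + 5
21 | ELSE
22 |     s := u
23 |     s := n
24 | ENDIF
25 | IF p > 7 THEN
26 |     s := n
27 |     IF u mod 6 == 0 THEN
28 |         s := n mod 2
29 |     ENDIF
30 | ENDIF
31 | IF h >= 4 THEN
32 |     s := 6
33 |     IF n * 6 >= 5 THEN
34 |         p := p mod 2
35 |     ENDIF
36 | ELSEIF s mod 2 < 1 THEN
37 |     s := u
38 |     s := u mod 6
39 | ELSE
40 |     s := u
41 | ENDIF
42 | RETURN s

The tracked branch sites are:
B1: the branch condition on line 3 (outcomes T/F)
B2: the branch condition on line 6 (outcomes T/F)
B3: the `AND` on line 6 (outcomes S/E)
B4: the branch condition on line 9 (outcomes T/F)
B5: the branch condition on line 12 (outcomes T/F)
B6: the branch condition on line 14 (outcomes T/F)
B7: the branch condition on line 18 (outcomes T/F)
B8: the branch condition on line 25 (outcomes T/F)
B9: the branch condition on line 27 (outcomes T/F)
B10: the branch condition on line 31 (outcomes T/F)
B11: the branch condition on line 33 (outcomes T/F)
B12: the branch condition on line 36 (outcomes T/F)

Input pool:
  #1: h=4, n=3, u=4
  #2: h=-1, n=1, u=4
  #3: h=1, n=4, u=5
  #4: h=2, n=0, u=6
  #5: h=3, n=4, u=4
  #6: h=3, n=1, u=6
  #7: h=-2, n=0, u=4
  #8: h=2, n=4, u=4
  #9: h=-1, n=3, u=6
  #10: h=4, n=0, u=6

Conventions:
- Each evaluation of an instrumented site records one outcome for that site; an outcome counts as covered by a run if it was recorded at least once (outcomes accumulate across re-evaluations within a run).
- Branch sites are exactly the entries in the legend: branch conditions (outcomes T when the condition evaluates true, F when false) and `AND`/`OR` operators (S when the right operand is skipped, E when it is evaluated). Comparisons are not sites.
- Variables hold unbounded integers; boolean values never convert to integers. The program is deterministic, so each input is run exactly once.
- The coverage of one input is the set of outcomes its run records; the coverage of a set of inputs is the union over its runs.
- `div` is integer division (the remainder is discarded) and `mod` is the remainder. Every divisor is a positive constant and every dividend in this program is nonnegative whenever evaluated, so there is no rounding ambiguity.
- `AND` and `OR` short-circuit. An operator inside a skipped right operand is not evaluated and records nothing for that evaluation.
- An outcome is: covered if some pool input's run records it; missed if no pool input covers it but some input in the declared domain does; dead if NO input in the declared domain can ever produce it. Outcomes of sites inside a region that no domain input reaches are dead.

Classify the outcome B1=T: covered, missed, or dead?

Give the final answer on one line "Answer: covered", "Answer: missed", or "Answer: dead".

B1=T is recorded by pool input(s) 1, 2, 3, 4, 5, 6, 7, 8, 9, 10 -> covered

Answer: covered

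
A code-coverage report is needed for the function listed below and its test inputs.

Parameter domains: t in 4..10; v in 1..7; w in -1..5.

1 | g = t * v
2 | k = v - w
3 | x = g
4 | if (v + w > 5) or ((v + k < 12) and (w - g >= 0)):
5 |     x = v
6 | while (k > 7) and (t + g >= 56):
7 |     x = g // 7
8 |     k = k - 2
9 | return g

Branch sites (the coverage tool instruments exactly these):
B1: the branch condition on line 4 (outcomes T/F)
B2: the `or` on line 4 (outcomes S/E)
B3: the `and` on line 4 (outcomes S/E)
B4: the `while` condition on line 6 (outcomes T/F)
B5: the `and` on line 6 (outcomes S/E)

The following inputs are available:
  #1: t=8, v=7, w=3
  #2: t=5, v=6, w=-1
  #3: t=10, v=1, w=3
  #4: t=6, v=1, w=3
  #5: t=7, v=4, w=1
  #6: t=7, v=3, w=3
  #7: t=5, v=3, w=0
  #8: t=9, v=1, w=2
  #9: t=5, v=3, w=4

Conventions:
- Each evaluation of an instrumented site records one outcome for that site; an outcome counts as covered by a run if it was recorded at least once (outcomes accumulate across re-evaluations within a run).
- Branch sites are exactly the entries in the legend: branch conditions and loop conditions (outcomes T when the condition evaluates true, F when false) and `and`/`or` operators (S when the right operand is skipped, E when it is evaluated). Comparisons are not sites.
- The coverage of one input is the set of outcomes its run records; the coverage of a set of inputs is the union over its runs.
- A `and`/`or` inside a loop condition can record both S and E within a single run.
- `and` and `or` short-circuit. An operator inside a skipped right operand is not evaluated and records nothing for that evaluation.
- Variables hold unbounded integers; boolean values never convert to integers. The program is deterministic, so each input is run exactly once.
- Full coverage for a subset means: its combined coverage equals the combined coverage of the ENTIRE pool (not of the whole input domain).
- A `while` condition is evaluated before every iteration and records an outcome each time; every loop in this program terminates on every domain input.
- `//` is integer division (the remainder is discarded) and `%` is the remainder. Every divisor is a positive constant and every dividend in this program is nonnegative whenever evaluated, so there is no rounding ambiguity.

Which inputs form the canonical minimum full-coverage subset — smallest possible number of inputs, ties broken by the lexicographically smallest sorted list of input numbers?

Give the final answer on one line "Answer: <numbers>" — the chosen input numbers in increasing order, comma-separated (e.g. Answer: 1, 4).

run #1 (t=8, v=7, w=3) runs B2->S, B1->T, B5->S, B4->F; records B1=T, B2=S, B4=F, B5=S
run #2 (t=5, v=6, w=-1) runs B2->E, B3->S, B1->F, B5->S, B4->F; records B1=F, B2=E, B3=S, B4=F, B5=S
run #3 (t=10, v=1, w=3) runs B2->E, B3->E, B1->F, B5->S, B4->F; records B1=F, B2=E, B3=E, B4=F, B5=S
run #4 (t=6, v=1, w=3) runs B2->E, B3->E, B1->F, B5->S, B4->F; records B1=F, B2=E, B3=E, B4=F, B5=S
run #5 (t=7, v=4, w=1) runs B2->E, B3->E, B1->F, B5->S, B4->F; records B1=F, B2=E, B3=E, B4=F, B5=S
run #6 (t=7, v=3, w=3) runs B2->S, B1->T, B5->S, B4->F; records B1=T, B2=S, B4=F, B5=S
run #7 (t=5, v=3, w=0) runs B2->E, B3->E, B1->F, B5->S, B4->F; records B1=F, B2=E, B3=E, B4=F, B5=S
run #8 (t=9, v=1, w=2) runs B2->E, B3->E, B1->F, B5->S, B4->F; records B1=F, B2=E, B3=E, B4=F, B5=S
run #9 (t=5, v=3, w=4) runs B2->S, B1->T, B5->S, B4->F; records B1=T, B2=S, B4=F, B5=S
the full pool covers 8 outcomes: B1=T, B1=F, B2=S, B2=E, B3=S, B3=E, B4=F, B5=S
no size-1 subset reaches all 8 outcomes (best union: 5/8)
no size-2 subset reaches all 8 outcomes (best union: 7/8)
the canonical winner is {1, 2, 3}: size 3, full 8-outcome coverage, earliest index list among size-3 covers

Answer: 1, 2, 3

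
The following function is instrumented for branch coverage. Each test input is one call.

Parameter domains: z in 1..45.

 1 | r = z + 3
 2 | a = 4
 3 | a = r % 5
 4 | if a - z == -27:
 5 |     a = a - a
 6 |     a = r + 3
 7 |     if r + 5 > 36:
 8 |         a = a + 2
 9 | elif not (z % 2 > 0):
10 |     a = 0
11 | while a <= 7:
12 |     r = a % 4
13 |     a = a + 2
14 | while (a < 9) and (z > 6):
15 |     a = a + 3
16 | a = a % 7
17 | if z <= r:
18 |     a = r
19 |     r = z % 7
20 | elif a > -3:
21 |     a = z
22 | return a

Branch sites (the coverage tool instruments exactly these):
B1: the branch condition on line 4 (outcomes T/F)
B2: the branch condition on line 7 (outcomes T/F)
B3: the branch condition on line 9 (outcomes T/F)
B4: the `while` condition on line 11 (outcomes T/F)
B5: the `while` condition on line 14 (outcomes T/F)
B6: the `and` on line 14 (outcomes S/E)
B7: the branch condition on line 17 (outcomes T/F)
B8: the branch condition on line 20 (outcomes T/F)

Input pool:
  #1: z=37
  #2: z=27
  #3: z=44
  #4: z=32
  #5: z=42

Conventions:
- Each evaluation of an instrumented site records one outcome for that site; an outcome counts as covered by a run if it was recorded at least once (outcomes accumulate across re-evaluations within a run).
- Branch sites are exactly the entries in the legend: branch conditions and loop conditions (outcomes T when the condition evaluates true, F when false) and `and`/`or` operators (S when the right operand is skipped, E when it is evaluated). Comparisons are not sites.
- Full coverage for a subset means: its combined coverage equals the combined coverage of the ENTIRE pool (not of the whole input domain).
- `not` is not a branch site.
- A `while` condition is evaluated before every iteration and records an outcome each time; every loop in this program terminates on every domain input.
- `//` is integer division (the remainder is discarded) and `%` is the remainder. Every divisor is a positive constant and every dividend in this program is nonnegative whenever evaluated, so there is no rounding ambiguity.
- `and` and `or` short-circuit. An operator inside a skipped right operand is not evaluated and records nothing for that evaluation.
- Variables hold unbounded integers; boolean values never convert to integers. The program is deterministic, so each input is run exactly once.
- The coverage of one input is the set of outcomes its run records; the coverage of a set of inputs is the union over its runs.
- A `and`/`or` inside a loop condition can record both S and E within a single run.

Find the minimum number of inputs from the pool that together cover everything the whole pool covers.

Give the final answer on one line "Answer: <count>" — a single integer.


input #1 (z=37): events B1->F, B3->F, B4->T, B4->T, B4->T, B4->T, B4->F, B6->E, B5->T, B6->S, B5->F, B7->F, B8->T; covers B1=F, B3=F, B4=T, B4=F, B5=T, B5=F, B6=S, B6=E, B7=F, B8=T
input #2 (z=27): events B1->T, B2->F, B4->F, B6->S, B5->F, B7->T; covers B1=T, B2=F, B4=F, B5=F, B6=S, B7=T
input #3 (z=44): events B1->F, B3->T, B4->T, B4->T, B4->T, B4->T, B4->F, B6->E, B5->T, B6->S, B5->F, B7->F, B8->T; covers B1=F, B3=T, B4=T, B4=F, B5=T, B5=F, B6=S, B6=E, B7=F, B8=T
input #4 (z=32): events B1->F, B3->T, B4->T, B4->T, B4->T, B4->T, B4->F, B6->E, B5->T, B6->S, B5->F, B7->F, B8->T; covers B1=F, B3=T, B4=T, B4=F, B5=T, B5=F, B6=S, B6=E, B7=F, B8=T
input #5 (z=42): events B1->F, B3->T, B4->T, B4->T, B4->T, B4->T, B4->F, B6->E, B5->T, B6->S, B5->F, B7->F, B8->T; covers B1=F, B3=T, B4=T, B4=F, B5=T, B5=F, B6=S, B6=E, B7=F, B8=T
pool-wide coverage (14 outcomes): B1=T, B1=F, B2=F, B3=T, B3=F, B4=T, B4=F, B5=T, B5=F, B6=S, B6=E, B7=T, B7=F, B8=T
every size-1 subset falls short of the 14 outcomes (best: 10/14)
every size-2 subset falls short of the 14 outcomes (best: 13/14)
at size 3, {1, 2, 3} reaches all 14 outcomes; every lexicographically earlier size-3 subset fails
Answer: 3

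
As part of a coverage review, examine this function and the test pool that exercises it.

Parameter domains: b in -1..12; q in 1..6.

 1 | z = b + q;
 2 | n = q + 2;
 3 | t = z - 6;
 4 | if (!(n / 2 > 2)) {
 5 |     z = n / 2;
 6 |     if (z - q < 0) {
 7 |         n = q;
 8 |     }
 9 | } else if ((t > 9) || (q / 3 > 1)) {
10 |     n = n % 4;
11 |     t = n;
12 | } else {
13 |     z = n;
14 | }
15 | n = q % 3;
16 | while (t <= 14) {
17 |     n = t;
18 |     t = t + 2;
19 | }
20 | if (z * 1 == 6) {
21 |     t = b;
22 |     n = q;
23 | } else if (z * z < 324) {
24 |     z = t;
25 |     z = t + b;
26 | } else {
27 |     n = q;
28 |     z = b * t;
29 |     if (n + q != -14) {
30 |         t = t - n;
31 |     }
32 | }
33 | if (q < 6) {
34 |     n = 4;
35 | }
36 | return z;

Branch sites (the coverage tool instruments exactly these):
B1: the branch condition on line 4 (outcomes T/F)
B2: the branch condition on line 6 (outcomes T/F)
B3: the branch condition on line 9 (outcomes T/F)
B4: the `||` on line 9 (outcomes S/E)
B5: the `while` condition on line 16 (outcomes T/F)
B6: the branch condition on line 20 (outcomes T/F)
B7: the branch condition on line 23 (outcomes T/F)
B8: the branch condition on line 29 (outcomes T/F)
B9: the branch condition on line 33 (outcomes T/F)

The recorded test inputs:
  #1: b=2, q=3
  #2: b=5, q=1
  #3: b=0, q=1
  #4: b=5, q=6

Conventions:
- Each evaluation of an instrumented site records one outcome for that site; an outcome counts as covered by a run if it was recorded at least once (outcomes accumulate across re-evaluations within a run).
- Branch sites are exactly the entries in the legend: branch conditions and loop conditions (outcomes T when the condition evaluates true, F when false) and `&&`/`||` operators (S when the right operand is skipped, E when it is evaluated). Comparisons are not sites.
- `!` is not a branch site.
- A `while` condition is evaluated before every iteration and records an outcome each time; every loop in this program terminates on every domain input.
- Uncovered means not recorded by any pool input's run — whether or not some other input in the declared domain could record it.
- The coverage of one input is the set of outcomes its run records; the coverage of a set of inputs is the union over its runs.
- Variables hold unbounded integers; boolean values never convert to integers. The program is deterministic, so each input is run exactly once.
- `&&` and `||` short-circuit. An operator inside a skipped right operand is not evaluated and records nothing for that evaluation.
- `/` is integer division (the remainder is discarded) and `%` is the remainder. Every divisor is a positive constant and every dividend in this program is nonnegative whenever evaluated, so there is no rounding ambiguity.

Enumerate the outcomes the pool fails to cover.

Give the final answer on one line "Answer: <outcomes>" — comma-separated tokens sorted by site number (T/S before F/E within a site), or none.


input #1 (b=2, q=3): events B1->T, B2->T, B5->T, B5->T, B5->T, B5->T, B5->T, B5->T, B5->T, B5->T, B5->F, B6->F, B7->T, B9->T; covers B1=T, B2=T, B5=T, B5=F, B6=F, B7=T, B9=T
input #2 (b=5, q=1): events B1->T, B2->F, B5->T, B5->T, B5->T, B5->T, B5->T, B5->T, B5->T, B5->T, B5->F, B6->F, B7->T, B9->T; covers B1=T, B2=F, B5=T, B5=F, B6=F, B7=T, B9=T
input #3 (b=0, q=1): events B1->T, B2->F, B5->T, B5->T, B5->T, B5->T, B5->T, B5->T, B5->T, B5->T, B5->T, B5->T, B5->F, B6->F, ...; covers B1=T, B2=F, B5=T, B5=F, B6=F, B7=T, B9=T
input #4 (b=5, q=6): events B1->F, B4->E, B3->T, B5->T, B5->T, B5->T, B5->T, B5->T, B5->T, B5->T, B5->T, B5->F, B6->F, B7->T, ...; covers B1=F, B3=T, B4=E, B5=T, B5=F, B6=F, B7=T, B9=F
union over the pool: B1=T, B1=F, B2=T, B2=F, B3=T, B4=E, B5=T, B5=F, B6=F, B7=T, B9=T, B9=F
uncovered (6 of 18): B3=F, B4=S, B6=T, B7=F, B8=T, B8=F
Answer: B3=F, B4=S, B6=T, B7=F, B8=T, B8=F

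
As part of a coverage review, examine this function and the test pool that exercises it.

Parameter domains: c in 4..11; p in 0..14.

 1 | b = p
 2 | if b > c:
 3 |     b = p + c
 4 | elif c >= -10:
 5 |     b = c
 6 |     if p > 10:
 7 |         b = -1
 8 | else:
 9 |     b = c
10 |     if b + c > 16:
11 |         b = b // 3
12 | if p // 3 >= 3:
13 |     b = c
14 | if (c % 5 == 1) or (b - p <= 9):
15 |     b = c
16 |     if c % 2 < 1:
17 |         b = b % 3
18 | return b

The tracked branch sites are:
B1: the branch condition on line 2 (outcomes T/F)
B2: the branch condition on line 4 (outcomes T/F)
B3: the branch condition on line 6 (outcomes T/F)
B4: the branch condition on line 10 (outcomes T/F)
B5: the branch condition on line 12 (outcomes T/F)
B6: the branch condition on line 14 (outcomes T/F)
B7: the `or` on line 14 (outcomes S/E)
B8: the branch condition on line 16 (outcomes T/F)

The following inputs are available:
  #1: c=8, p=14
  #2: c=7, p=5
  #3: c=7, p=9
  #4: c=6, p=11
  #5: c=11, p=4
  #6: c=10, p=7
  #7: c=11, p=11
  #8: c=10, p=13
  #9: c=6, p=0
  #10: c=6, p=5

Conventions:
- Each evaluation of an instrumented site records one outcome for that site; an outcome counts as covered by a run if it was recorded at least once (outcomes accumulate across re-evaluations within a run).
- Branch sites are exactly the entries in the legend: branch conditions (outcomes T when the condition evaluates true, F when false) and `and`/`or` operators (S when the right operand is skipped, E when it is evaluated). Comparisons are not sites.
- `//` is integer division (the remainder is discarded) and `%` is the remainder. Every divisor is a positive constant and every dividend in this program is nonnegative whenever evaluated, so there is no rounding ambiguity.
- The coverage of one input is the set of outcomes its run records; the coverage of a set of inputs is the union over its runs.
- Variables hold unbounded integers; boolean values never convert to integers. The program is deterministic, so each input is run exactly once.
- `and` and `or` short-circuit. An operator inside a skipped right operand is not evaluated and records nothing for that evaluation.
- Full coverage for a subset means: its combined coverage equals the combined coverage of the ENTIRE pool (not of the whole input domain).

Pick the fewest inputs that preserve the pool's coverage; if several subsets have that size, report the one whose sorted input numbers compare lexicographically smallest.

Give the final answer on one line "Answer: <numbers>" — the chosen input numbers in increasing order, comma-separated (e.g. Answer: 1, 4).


test 1 (c=8, p=14) fires B1->T, B5->T, B7->E, B6->T, B8->T; hits B1=T, B5=T, B6=T, B7=E, B8=T
test 2 (c=7, p=5) fires B1->F, B2->T, B3->F, B5->F, B7->E, B6->T, B8->F; hits B1=F, B2=T, B3=F, B5=F, B6=T, B7=E, B8=F
test 3 (c=7, p=9) fires B1->T, B5->T, B7->E, B6->T, B8->F; hits B1=T, B5=T, B6=T, B7=E, B8=F
test 4 (c=6, p=11) fires B1->T, B5->T, B7->S, B6->T, B8->T; hits B1=T, B5=T, B6=T, B7=S, B8=T
test 5 (c=11, p=4) fires B1->F, B2->T, B3->F, B5->F, B7->S, B6->T, B8->F; hits B1=F, B2=T, B3=F, B5=F, B6=T, B7=S, B8=F
test 6 (c=10, p=7) fires B1->F, B2->T, B3->F, B5->F, B7->E, B6->T, B8->T; hits B1=F, B2=T, B3=F, B5=F, B6=T, B7=E, B8=T
test 7 (c=11, p=11) fires B1->F, B2->T, B3->T, B5->T, B7->S, B6->T, B8->F; hits B1=F, B2=T, B3=T, B5=T, B6=T, B7=S, B8=F
test 8 (c=10, p=13) fires B1->T, B5->T, B7->E, B6->T, B8->T; hits B1=T, B5=T, B6=T, B7=E, B8=T
test 9 (c=6, p=0) fires B1->F, B2->T, B3->F, B5->F, B7->S, B6->T, B8->T; hits B1=F, B2=T, B3=F, B5=F, B6=T, B7=S, B8=T
test 10 (c=6, p=5) fires B1->F, B2->T, B3->F, B5->F, B7->S, B6->T, B8->T; hits B1=F, B2=T, B3=F, B5=F, B6=T, B7=S, B8=T
together the pool reaches 12 outcomes: B1=T, B1=F, B2=T, B3=T, B3=F, B5=T, B5=F, B6=T, B7=S, B7=E, B8=T, B8=F
every size-1 subset falls short of the 12 outcomes (best: 7/12)
every size-2 subset falls short of the 12 outcomes (best: 11/12)
size 3: inputs {1, 2, 7} cover all 12 outcomes, and no lexicographically smaller subset of this size does
Answer: 1, 2, 7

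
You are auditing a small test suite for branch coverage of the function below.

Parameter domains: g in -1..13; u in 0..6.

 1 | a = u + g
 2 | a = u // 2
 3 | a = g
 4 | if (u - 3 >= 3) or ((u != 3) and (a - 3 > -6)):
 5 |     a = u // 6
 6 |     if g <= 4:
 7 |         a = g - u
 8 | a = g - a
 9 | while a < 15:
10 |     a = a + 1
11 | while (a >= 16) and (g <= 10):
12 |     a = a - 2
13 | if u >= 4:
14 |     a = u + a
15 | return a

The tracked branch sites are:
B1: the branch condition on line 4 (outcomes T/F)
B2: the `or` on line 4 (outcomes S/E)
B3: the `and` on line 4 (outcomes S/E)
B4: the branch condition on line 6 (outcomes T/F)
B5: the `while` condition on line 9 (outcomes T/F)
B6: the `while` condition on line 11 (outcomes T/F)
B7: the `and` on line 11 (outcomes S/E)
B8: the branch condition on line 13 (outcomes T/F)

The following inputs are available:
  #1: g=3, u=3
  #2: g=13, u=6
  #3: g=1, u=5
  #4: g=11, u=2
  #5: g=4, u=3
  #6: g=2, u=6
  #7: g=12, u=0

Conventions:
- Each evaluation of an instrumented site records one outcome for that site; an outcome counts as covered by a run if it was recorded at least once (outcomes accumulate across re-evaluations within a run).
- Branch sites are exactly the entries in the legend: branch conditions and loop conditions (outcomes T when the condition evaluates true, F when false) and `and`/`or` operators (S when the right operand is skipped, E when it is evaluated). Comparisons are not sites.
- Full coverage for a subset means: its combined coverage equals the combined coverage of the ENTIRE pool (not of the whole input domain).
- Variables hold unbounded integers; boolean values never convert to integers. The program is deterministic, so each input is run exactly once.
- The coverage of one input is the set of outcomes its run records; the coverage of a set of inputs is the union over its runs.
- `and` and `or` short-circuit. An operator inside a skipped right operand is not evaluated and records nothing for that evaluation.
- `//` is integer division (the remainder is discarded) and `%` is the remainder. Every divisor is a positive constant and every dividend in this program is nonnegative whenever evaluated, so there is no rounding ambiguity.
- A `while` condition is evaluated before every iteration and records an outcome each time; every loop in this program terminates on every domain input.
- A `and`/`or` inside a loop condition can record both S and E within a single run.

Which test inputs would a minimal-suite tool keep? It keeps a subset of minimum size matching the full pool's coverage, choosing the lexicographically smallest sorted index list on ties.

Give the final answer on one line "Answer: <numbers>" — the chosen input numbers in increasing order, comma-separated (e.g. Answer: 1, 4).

input #1, g=3, u=3: events B2->E, B3->S, B1->F, B5->T, B5->T, B5->T, B5->T, B5->T, B5->T, B5->T, B5->T, B5->T, B5->T, B5->T, ...; outcomes B1=F, B2=E, B3=S, B5=T, B5=F, B6=F, B7=S, B8=F
input #2, g=13, u=6: events B2->S, B1->T, B4->F, B5->T, B5->T, B5->T, B5->F, B7->S, B6->F, B8->T; outcomes B1=T, B2=S, B4=F, B5=T, B5=F, B6=F, B7=S, B8=T
input #3, g=1, u=5: events B2->E, B3->E, B1->T, B4->T, B5->T, B5->T, B5->T, B5->T, B5->T, B5->T, B5->T, B5->T, B5->T, B5->T, ...; outcomes B1=T, B2=E, B3=E, B4=T, B5=T, B5=F, B6=F, B7=S, B8=T
input #4, g=11, u=2: events B2->E, B3->E, B1->T, B4->F, B5->T, B5->T, B5->T, B5->T, B5->F, B7->S, B6->F, B8->F; outcomes B1=T, B2=E, B3=E, B4=F, B5=T, B5=F, B6=F, B7=S, B8=F
input #5, g=4, u=3: events B2->E, B3->S, B1->F, B5->T, B5->T, B5->T, B5->T, B5->T, B5->T, B5->T, B5->T, B5->T, B5->T, B5->T, ...; outcomes B1=F, B2=E, B3=S, B5=T, B5=F, B6=F, B7=S, B8=F
input #6, g=2, u=6: events B2->S, B1->T, B4->T, B5->T, B5->T, B5->T, B5->T, B5->T, B5->T, B5->T, B5->T, B5->T, B5->F, B7->S, ...; outcomes B1=T, B2=S, B4=T, B5=T, B5=F, B6=F, B7=S, B8=T
input #7, g=12, u=0: events B2->E, B3->E, B1->T, B4->F, B5->T, B5->T, B5->T, B5->F, B7->S, B6->F, B8->F; outcomes B1=T, B2=E, B3=E, B4=F, B5=T, B5=F, B6=F, B7=S, B8=F
the full pool covers 14 outcomes: B1=T, B1=F, B2=S, B2=E, B3=S, B3=E, B4=T, B4=F, B5=T, B5=F, B6=F, B7=S, B8=T, B8=F
checked all size-1 subsets: none covers 14 outcomes (max 9/14)
checked all size-2 subsets: none covers 14 outcomes (max 12/14)
the canonical winner is {1, 2, 3}: size 3, full 14-outcome coverage, earliest index list among size-3 covers

Answer: 1, 2, 3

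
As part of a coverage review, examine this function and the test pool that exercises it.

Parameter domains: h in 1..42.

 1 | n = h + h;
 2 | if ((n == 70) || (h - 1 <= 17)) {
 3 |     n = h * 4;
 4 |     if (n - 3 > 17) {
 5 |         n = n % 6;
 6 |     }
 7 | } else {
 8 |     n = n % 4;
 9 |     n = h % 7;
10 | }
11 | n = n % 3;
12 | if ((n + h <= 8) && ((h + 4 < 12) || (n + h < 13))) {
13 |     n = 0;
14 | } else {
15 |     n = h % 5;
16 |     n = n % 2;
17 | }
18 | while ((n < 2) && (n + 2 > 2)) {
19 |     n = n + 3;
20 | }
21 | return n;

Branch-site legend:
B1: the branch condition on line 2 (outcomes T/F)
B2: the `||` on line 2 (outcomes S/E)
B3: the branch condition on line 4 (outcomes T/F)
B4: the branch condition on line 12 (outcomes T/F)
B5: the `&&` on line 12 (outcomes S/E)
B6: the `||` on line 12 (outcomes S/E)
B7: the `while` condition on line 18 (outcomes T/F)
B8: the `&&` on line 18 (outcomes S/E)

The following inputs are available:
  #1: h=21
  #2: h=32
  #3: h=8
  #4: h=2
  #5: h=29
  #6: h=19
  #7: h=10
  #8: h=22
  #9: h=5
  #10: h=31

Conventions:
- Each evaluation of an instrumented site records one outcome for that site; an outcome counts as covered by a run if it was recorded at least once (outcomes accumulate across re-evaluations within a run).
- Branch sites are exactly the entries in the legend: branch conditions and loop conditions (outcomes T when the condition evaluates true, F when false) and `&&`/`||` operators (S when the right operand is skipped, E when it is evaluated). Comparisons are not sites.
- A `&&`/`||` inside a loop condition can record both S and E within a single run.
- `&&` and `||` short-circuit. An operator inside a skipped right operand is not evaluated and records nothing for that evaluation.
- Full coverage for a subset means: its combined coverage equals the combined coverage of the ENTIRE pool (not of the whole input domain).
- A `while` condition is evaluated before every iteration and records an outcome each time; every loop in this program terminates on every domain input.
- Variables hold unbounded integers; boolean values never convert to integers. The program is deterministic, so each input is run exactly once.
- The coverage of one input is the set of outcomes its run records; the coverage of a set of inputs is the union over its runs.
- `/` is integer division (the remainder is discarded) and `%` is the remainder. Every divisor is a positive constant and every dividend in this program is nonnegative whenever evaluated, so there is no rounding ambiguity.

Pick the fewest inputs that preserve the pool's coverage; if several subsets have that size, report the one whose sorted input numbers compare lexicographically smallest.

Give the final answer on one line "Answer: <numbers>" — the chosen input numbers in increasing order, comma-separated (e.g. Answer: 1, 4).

input #1 (h=21): covers B1=F, B2=E, B4=F, B5=S, B7=T, B7=F, B8=S, B8=E
input #2 (h=32): covers B1=F, B2=E, B4=F, B5=S, B7=F, B8=E
input #3 (h=8): covers B1=T, B2=E, B3=T, B4=F, B5=S, B7=T, B7=F, B8=S, B8=E
input #4 (h=2): covers B1=T, B2=E, B3=F, B4=T, B5=E, B6=S, B7=F, B8=E
input #5 (h=29): covers B1=F, B2=E, B4=F, B5=S, B7=F, B8=E
input #6 (h=19): covers B1=F, B2=E, B4=F, B5=S, B7=F, B8=E
input #7 (h=10): covers B1=T, B2=E, B3=T, B4=F, B5=S, B7=F, B8=E
input #8 (h=22): covers B1=F, B2=E, B4=F, B5=S, B7=F, B8=E
input #9 (h=5): covers B1=T, B2=E, B3=F, B4=T, B5=E, B6=S, B7=F, B8=E
input #10 (h=31): covers B1=F, B2=E, B4=F, B5=S, B7=T, B7=F, B8=S, B8=E
union over all inputs: B1=T, B1=F, B2=E, B3=T, B3=F, B4=T, B4=F, B5=S, B5=E, B6=S, B7=T, B7=F, B8=S, B8=E (14 outcomes)
every size-1 subset falls short of the 14 outcomes (best: 9/14)
every size-2 subset falls short of the 14 outcomes (best: 13/14)
inputs {1, 3, 4} (size 3) cover everything; no size-3 subset with a lexicographically smaller index list covers all 14

Answer: 1, 3, 4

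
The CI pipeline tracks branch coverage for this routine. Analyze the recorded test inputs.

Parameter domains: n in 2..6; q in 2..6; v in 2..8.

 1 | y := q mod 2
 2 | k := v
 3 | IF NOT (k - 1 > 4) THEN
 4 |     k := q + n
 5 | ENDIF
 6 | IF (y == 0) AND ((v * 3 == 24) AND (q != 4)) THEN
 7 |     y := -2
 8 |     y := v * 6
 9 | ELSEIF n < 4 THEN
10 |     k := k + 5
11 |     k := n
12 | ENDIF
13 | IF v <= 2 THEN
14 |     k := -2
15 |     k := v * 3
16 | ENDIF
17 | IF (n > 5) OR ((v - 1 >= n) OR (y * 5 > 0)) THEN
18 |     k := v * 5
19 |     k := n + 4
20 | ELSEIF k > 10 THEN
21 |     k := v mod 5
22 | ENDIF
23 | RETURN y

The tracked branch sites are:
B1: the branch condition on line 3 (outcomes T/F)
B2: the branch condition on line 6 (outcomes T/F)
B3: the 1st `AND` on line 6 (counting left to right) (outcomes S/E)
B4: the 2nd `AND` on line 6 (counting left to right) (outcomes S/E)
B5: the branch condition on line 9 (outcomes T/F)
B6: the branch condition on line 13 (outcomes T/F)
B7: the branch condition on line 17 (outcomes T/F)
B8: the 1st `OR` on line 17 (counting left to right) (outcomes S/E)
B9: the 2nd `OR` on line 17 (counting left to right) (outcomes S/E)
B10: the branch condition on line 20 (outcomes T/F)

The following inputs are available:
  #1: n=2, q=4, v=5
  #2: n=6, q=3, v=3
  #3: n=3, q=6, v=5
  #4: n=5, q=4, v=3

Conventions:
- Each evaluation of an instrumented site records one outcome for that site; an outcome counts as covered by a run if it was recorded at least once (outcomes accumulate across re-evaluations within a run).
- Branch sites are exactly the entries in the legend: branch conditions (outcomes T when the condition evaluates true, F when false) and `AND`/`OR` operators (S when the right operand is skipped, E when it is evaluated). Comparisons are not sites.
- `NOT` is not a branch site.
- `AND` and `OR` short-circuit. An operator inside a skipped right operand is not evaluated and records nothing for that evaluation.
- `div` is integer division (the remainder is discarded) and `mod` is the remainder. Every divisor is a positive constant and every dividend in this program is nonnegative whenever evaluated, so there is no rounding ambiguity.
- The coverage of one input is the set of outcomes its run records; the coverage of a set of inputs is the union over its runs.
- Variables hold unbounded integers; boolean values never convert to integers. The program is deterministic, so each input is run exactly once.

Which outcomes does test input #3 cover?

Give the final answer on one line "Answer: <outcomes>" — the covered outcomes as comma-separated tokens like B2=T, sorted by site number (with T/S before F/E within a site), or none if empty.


Event log for input #3 (n=3, q=6, v=5):
  B1->T, B3->E, B4->S, B2->F, B5->T, B6->F, B8->E, B9->S, B7->T
deduplicating events, the covered set is: B1=T, B2=F, B3=E, B4=S, B5=T, B6=F, B7=T, B8=E, B9=S
Answer: B1=T, B2=F, B3=E, B4=S, B5=T, B6=F, B7=T, B8=E, B9=S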